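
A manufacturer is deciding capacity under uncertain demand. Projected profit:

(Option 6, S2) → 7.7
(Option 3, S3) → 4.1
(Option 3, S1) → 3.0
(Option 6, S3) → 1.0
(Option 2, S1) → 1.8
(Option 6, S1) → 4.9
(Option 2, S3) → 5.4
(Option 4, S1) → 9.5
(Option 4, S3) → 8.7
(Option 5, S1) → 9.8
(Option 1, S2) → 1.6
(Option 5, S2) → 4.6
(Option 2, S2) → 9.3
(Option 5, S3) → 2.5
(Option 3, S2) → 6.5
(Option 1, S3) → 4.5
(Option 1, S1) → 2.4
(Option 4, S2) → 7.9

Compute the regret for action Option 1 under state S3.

4.2

Best payoff under S3 is 8.7.
Regret = 8.7 − 4.5 = 4.2.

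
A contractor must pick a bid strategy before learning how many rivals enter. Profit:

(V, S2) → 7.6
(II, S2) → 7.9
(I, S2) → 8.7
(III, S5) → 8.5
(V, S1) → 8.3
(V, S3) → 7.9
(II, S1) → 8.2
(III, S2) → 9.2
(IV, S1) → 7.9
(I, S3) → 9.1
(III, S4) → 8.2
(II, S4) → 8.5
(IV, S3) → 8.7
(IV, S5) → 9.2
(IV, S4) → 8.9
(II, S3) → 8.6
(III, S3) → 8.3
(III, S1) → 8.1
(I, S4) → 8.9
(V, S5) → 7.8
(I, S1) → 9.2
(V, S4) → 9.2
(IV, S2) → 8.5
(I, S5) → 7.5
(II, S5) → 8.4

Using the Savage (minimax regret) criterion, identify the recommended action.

III

Column bests: S1=9.2, S2=9.2, S3=9.1, S4=9.2, S5=9.2.
I regrets: 0.0, 0.5, 0.0, 0.3, 1.7 → max 1.7
II regrets: 1.0, 1.3, 0.5, 0.7, 0.8 → max 1.3
III regrets: 1.1, 0.0, 0.8, 1.0, 0.7 → max 1.1
IV regrets: 1.3, 0.7, 0.4, 0.3, 0.0 → max 1.3
V regrets: 0.9, 1.6, 1.2, 0.0, 1.4 → max 1.6
Smallest max regret = 1.1 → III.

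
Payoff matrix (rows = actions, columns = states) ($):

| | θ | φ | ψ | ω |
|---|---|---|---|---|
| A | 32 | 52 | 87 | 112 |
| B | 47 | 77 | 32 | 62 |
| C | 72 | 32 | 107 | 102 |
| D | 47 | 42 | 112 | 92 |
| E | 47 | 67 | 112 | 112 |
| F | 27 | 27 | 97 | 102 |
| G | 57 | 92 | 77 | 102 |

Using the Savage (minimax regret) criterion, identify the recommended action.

E

Column bests: θ=72, φ=92, ψ=112, ω=112.
A regrets: 40, 40, 25, 0 → max 40
B regrets: 25, 15, 80, 50 → max 80
C regrets: 0, 60, 5, 10 → max 60
D regrets: 25, 50, 0, 20 → max 50
E regrets: 25, 25, 0, 0 → max 25
F regrets: 45, 65, 15, 10 → max 65
G regrets: 15, 0, 35, 10 → max 35
Smallest max regret = 25 → E.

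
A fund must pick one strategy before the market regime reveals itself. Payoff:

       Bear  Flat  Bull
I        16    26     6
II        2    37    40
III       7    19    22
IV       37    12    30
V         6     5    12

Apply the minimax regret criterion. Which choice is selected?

IV

Column bests: Bear=37, Flat=37, Bull=40.
I regrets: 21, 11, 34 → max 34
II regrets: 35, 0, 0 → max 35
III regrets: 30, 18, 18 → max 30
IV regrets: 0, 25, 10 → max 25
V regrets: 31, 32, 28 → max 32
Smallest max regret = 25 → IV.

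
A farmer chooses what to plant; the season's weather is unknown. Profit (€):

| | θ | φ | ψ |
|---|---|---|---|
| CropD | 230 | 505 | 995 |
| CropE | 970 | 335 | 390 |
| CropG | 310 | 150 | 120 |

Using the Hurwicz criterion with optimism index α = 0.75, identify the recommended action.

CropE

CropD: 0.75·995 + 0.25·230 = 803.75
CropE: 0.75·970 + 0.25·335 = 811.25
CropG: 0.75·310 + 0.25·120 = 262.5
Highest Hurwicz score = 811.25 → CropE.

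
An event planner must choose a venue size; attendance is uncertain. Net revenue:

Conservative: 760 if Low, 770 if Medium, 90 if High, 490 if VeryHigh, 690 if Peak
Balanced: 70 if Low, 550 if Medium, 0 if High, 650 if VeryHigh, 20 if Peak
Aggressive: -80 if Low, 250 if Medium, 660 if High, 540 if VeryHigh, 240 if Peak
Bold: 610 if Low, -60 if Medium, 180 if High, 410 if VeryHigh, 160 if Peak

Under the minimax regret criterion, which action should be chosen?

Conservative

Column bests: Low=760, Medium=770, High=660, VeryHigh=650, Peak=690.
Conservative regrets: 0, 0, 570, 160, 0 → max 570
Balanced regrets: 690, 220, 660, 0, 670 → max 690
Aggressive regrets: 840, 520, 0, 110, 450 → max 840
Bold regrets: 150, 830, 480, 240, 530 → max 830
Smallest max regret = 570 → Conservative.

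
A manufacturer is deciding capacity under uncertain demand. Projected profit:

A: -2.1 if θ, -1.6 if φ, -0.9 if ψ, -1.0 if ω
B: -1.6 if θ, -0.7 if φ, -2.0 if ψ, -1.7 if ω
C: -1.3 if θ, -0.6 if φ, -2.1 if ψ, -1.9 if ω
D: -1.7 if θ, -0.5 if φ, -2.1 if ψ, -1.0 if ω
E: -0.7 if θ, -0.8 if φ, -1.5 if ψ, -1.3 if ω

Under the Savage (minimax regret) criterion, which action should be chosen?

E

Column bests: θ=-0.7, φ=-0.5, ψ=-0.9, ω=-1.0.
A regrets: 1.4, 1.1, 0.0, 0.0 → max 1.4
B regrets: 0.9, 0.2, 1.1, 0.7 → max 1.1
C regrets: 0.6, 0.1, 1.2, 0.9 → max 1.2
D regrets: 1.0, 0.0, 1.2, 0.0 → max 1.2
E regrets: 0.0, 0.3, 0.6, 0.3 → max 0.6
Smallest max regret = 0.6 → E.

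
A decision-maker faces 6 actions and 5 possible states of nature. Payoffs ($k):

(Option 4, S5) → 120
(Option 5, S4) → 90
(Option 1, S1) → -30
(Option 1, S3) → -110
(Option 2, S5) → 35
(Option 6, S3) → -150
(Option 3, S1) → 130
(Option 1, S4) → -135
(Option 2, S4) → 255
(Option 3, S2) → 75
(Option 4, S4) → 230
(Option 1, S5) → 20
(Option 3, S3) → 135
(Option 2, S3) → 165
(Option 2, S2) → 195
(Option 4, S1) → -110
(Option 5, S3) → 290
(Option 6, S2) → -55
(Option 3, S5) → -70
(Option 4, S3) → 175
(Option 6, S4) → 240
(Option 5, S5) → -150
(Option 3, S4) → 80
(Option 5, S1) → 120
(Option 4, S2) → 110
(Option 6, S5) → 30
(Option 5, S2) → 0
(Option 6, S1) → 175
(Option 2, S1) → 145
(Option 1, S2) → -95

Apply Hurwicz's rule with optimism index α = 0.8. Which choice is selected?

Option 2

Option 1: 0.8·20 + 0.2·(-135) = -11
Option 2: 0.8·255 + 0.2·35 = 211
Option 3: 0.8·135 + 0.2·(-70) = 94
Option 4: 0.8·230 + 0.2·(-110) = 162
Option 5: 0.8·290 + 0.2·(-150) = 202
Option 6: 0.8·240 + 0.2·(-150) = 162
Highest Hurwicz score = 211 → Option 2.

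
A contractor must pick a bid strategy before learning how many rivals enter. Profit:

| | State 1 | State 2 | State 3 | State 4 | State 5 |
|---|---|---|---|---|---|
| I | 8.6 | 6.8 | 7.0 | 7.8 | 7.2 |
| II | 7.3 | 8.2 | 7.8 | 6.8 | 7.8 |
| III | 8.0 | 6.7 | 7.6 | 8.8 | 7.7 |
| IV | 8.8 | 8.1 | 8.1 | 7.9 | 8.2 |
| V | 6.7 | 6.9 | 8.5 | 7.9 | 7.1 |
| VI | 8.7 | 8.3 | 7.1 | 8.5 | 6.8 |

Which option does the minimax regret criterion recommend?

IV

Column bests: State 1=8.8, State 2=8.3, State 3=8.5, State 4=8.8, State 5=8.2.
I regrets: 0.2, 1.5, 1.5, 1.0, 1.0 → max 1.5
II regrets: 1.5, 0.1, 0.7, 2.0, 0.4 → max 2.0
III regrets: 0.8, 1.6, 0.9, 0.0, 0.5 → max 1.6
IV regrets: 0.0, 0.2, 0.4, 0.9, 0.0 → max 0.9
V regrets: 2.1, 1.4, 0.0, 0.9, 1.1 → max 2.1
VI regrets: 0.1, 0.0, 1.4, 0.3, 1.4 → max 1.4
Smallest max regret = 0.9 → IV.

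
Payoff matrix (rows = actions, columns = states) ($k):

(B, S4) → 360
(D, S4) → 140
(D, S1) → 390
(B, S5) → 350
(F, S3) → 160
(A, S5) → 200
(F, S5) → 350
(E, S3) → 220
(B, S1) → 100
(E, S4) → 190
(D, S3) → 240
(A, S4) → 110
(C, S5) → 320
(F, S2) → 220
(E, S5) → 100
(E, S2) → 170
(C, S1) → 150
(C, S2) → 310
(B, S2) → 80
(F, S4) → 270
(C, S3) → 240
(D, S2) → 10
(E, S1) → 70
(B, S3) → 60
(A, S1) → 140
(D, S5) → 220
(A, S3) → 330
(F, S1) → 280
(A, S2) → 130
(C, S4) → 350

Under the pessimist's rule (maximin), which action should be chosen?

F

Row minima: A=110, B=60, C=150, D=10, E=70, F=160
Best worst-case = 160 → F.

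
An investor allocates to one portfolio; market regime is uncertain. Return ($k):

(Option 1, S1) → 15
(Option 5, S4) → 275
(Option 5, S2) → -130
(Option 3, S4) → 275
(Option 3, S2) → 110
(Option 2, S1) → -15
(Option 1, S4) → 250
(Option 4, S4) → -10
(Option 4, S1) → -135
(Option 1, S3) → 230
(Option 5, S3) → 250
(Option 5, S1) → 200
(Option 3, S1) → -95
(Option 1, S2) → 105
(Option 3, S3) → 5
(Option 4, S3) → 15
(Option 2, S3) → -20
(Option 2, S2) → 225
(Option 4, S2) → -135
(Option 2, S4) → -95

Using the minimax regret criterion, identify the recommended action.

Option 1

Column bests: S1=200, S2=225, S3=250, S4=275.
Option 1 regrets: 185, 120, 20, 25 → max 185
Option 2 regrets: 215, 0, 270, 370 → max 370
Option 3 regrets: 295, 115, 245, 0 → max 295
Option 4 regrets: 335, 360, 235, 285 → max 360
Option 5 regrets: 0, 355, 0, 0 → max 355
Smallest max regret = 185 → Option 1.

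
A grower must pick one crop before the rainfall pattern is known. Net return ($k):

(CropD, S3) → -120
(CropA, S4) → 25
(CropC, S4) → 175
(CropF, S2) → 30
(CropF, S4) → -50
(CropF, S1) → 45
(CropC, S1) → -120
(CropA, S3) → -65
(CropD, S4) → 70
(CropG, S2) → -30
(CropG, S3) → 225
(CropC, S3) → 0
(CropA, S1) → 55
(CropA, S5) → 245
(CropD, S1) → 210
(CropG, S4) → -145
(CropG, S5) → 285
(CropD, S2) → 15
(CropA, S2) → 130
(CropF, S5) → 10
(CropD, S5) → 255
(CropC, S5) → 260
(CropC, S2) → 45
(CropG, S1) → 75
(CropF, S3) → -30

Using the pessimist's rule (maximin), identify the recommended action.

Row minima: CropA=-65, CropF=-50, CropG=-145, CropC=-120, CropD=-120
Best worst-case = -50 → CropF.

CropF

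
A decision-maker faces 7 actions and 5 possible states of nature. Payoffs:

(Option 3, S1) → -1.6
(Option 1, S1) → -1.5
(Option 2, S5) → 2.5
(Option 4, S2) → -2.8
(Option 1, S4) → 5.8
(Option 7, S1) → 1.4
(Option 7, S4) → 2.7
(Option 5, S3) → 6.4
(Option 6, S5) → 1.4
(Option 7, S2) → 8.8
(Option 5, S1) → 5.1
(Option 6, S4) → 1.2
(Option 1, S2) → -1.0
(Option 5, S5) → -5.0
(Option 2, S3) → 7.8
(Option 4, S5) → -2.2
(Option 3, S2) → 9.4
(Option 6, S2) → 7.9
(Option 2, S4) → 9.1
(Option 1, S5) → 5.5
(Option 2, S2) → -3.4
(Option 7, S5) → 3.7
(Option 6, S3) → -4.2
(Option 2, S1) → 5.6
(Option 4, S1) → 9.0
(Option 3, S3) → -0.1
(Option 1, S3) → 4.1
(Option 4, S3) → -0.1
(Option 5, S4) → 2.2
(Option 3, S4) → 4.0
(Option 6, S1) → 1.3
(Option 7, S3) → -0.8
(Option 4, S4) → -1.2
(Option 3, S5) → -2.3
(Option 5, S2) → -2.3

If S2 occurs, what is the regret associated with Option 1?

10.4

Best payoff under S2 is 9.4.
Regret = 9.4 − (-1.0) = 10.4.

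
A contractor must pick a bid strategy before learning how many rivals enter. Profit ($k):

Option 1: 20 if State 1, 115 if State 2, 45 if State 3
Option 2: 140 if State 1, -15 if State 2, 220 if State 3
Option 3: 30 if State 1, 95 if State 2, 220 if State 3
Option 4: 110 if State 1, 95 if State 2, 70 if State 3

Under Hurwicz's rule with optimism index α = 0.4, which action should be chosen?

Option 3

Option 1: 0.4·115 + 0.6·20 = 58
Option 2: 0.4·220 + 0.6·(-15) = 79
Option 3: 0.4·220 + 0.6·30 = 106
Option 4: 0.4·110 + 0.6·70 = 86
Highest Hurwicz score = 106 → Option 3.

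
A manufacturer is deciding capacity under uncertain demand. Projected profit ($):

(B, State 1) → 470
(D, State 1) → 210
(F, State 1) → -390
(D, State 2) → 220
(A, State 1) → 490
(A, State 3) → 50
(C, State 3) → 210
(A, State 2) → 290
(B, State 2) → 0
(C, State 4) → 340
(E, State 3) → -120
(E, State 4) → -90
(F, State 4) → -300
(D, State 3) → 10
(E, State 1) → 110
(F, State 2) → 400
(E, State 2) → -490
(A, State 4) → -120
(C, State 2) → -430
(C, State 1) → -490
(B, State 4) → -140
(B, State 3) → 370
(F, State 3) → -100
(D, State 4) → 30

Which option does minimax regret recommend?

D

Column bests: State 1=490, State 2=400, State 3=370, State 4=340.
A regrets: 0, 110, 320, 460 → max 460
B regrets: 20, 400, 0, 480 → max 480
C regrets: 980, 830, 160, 0 → max 980
D regrets: 280, 180, 360, 310 → max 360
E regrets: 380, 890, 490, 430 → max 890
F regrets: 880, 0, 470, 640 → max 880
Smallest max regret = 360 → D.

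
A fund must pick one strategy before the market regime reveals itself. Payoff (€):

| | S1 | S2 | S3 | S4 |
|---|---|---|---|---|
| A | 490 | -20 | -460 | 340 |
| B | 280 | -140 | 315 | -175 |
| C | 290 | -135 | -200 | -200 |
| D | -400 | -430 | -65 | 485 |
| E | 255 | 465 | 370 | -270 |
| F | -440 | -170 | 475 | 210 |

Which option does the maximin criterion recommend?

B

Row minima: A=-460, B=-175, C=-200, D=-430, E=-270, F=-440
Best worst-case = -175 → B.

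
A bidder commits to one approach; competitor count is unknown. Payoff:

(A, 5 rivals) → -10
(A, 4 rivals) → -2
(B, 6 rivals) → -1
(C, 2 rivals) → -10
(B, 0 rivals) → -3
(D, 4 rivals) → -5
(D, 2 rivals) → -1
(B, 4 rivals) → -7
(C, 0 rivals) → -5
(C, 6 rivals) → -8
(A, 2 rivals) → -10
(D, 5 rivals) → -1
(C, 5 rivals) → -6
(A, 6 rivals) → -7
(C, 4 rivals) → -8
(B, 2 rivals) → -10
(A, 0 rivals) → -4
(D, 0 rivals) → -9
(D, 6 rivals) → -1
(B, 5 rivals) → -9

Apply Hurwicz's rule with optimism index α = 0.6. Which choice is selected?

A: 0.6·(-2) + 0.4·(-10) = -5.2
B: 0.6·(-1) + 0.4·(-10) = -4.6
C: 0.6·(-5) + 0.4·(-10) = -7
D: 0.6·(-1) + 0.4·(-9) = -4.2
Highest Hurwicz score = -4.2 → D.

D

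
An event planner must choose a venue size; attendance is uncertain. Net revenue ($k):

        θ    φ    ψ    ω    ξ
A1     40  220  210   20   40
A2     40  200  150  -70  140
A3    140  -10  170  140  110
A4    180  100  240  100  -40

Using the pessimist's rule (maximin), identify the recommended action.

A1

Row minima: A1=20, A2=-70, A3=-10, A4=-40
Best worst-case = 20 → A1.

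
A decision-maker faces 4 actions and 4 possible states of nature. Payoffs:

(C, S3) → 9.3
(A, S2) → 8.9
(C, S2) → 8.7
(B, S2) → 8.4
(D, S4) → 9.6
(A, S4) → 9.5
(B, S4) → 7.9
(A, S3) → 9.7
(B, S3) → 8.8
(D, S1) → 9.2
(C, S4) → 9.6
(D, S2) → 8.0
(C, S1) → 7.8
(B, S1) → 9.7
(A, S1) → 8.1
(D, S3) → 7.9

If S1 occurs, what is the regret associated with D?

Best payoff under S1 is 9.7.
Regret = 9.7 − 9.2 = 0.5.

0.5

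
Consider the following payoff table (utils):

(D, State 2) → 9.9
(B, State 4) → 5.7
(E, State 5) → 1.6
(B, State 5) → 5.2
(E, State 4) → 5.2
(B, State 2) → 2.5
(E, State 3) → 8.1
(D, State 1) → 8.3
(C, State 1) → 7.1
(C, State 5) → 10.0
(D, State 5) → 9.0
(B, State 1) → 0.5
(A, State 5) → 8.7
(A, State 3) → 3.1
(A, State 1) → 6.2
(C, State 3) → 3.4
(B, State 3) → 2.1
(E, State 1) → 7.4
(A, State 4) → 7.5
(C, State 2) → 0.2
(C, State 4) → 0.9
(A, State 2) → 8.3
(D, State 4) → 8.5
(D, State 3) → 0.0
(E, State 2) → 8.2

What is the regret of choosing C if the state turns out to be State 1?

1.2

Best payoff under State 1 is 8.3.
Regret = 8.3 − 7.1 = 1.2.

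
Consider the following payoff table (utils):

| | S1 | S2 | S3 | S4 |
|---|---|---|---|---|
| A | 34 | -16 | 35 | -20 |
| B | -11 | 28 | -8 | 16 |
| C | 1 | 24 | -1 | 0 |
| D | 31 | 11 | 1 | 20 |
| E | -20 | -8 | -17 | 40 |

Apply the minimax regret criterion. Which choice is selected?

D

Column bests: S1=34, S2=28, S3=35, S4=40.
A regrets: 0, 44, 0, 60 → max 60
B regrets: 45, 0, 43, 24 → max 45
C regrets: 33, 4, 36, 40 → max 40
D regrets: 3, 17, 34, 20 → max 34
E regrets: 54, 36, 52, 0 → max 54
Smallest max regret = 34 → D.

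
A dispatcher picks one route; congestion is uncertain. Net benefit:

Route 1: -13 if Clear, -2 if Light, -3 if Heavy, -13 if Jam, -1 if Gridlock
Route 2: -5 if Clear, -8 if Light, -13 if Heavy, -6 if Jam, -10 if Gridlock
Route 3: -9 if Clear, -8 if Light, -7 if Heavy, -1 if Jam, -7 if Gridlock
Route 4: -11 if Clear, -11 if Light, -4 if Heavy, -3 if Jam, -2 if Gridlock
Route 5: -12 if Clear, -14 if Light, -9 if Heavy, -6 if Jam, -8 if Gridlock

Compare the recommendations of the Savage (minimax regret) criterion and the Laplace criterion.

minimax regret → Route 3; laplace → Route 4 (disagree)

Column bests: Clear=-5, Light=-2, Heavy=-3, Jam=-1, Gridlock=-1.
Route 1 regrets: 8, 0, 0, 12, 0 → max 12
Route 2 regrets: 0, 6, 10, 5, 9 → max 10
Route 3 regrets: 4, 6, 4, 0, 6 → max 6
Route 4 regrets: 6, 9, 1, 2, 1 → max 9
Route 5 regrets: 7, 12, 6, 5, 7 → max 12
Smallest max regret = 6 → Route 3.
Row averages: Route 1=-6.4, Route 2=-8.4, Route 3=-6.4, Route 4=-6.2, Route 5=-9.8
Highest average = -6.2 → Route 4.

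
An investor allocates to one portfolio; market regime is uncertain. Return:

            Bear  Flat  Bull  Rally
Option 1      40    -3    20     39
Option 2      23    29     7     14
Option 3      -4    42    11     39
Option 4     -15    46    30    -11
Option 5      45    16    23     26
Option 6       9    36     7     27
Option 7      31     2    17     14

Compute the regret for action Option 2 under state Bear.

Best payoff under Bear is 45.
Regret = 45 − 23 = 22.

22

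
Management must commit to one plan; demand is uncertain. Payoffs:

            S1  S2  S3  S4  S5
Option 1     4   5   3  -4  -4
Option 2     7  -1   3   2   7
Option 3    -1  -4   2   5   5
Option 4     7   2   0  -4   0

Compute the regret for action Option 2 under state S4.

3

Best payoff under S4 is 5.
Regret = 5 − 2 = 3.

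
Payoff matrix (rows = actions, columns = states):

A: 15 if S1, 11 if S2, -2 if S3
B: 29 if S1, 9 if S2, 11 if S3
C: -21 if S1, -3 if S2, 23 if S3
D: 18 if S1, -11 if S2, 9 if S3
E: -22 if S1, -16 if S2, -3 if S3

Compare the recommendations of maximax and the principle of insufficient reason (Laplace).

Row maxima: A=15, B=29, C=23, D=18, E=-3
Best best-case = 29 → B.
Row averages: A=8, B=49/3, C=-1/3, D=16/3, E=-41/3
Highest average = 49/3 → B.

maximax → B; laplace → B (agree)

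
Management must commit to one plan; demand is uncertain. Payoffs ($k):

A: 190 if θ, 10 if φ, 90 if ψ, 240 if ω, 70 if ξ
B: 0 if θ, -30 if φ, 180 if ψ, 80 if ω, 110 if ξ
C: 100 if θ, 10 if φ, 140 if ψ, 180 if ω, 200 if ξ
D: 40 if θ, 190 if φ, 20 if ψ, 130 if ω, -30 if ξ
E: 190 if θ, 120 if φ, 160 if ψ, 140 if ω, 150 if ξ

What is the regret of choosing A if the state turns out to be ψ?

90

Best payoff under ψ is 180.
Regret = 180 − 90 = 90.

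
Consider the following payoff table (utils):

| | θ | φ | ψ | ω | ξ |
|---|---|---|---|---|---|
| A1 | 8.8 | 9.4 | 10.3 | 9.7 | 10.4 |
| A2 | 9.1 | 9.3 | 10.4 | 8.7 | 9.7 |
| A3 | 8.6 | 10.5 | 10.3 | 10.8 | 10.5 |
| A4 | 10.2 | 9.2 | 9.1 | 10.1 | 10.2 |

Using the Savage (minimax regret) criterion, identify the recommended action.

A4

Column bests: θ=10.2, φ=10.5, ψ=10.4, ω=10.8, ξ=10.5.
A1 regrets: 1.4, 1.1, 0.1, 1.1, 0.1 → max 1.4
A2 regrets: 1.1, 1.2, 0.0, 2.1, 0.8 → max 2.1
A3 regrets: 1.6, 0.0, 0.1, 0.0, 0.0 → max 1.6
A4 regrets: 0.0, 1.3, 1.3, 0.7, 0.3 → max 1.3
Smallest max regret = 1.3 → A4.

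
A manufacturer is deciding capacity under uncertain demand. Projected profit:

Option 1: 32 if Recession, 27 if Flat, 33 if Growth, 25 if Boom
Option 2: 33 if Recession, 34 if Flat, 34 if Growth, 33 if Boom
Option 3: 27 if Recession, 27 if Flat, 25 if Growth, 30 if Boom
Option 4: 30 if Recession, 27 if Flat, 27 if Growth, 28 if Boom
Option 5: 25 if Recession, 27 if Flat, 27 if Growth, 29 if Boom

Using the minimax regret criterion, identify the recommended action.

Option 2

Column bests: Recession=33, Flat=34, Growth=34, Boom=33.
Option 1 regrets: 1, 7, 1, 8 → max 8
Option 2 regrets: 0, 0, 0, 0 → max 0
Option 3 regrets: 6, 7, 9, 3 → max 9
Option 4 regrets: 3, 7, 7, 5 → max 7
Option 5 regrets: 8, 7, 7, 4 → max 8
Smallest max regret = 0 → Option 2.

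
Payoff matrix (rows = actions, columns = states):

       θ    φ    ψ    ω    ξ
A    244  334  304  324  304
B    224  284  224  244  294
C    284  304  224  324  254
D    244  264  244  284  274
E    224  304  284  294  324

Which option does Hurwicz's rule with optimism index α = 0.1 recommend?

A: 0.1·334 + 0.9·244 = 253
B: 0.1·294 + 0.9·224 = 231
C: 0.1·324 + 0.9·224 = 234
D: 0.1·284 + 0.9·244 = 248
E: 0.1·324 + 0.9·224 = 234
Highest Hurwicz score = 253 → A.

A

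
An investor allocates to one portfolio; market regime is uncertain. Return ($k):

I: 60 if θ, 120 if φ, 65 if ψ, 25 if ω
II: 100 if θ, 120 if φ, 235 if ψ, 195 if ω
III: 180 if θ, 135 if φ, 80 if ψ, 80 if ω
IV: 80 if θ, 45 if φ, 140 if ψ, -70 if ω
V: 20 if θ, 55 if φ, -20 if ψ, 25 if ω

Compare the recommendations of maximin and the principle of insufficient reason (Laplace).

Row minima: I=25, II=100, III=80, IV=-70, V=-20
Best worst-case = 100 → II.
Row averages: I=67.5, II=162.5, III=118.75, IV=48.75, V=20
Highest average = 162.5 → II.

maximin → II; laplace → II (agree)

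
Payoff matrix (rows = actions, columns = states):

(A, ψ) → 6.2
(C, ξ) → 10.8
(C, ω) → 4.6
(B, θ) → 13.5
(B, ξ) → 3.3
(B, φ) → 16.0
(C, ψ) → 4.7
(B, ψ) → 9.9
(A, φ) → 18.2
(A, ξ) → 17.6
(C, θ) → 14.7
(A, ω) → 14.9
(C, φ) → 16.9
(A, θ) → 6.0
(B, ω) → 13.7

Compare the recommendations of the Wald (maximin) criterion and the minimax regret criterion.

Row minima: A=6.0, B=3.3, C=4.6
Best worst-case = 6.0 → A.
Column bests: θ=14.7, φ=18.2, ψ=9.9, ω=14.9, ξ=17.6.
A regrets: 8.7, 0.0, 3.7, 0.0, 0.0 → max 8.7
B regrets: 1.2, 2.2, 0.0, 1.2, 14.3 → max 14.3
C regrets: 0.0, 1.3, 5.2, 10.3, 6.8 → max 10.3
Smallest max regret = 8.7 → A.

maximin → A; minimax regret → A (agree)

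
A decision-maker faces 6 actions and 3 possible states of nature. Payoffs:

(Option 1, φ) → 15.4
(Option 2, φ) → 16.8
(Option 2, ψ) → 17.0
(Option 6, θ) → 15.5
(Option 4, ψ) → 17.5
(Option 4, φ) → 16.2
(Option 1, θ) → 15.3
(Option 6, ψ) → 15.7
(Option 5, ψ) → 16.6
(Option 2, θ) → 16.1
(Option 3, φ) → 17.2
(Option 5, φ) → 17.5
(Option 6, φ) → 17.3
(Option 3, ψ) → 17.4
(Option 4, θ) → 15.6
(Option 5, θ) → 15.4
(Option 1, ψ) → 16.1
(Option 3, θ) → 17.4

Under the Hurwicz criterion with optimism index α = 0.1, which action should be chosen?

Option 1: 0.1·16.1 + 0.9·15.3 = 15.38
Option 2: 0.1·17.0 + 0.9·16.1 = 16.19
Option 3: 0.1·17.4 + 0.9·17.2 = 17.22
Option 4: 0.1·17.5 + 0.9·15.6 = 15.79
Option 5: 0.1·17.5 + 0.9·15.4 = 15.61
Option 6: 0.1·17.3 + 0.9·15.5 = 15.68
Highest Hurwicz score = 17.22 → Option 3.

Option 3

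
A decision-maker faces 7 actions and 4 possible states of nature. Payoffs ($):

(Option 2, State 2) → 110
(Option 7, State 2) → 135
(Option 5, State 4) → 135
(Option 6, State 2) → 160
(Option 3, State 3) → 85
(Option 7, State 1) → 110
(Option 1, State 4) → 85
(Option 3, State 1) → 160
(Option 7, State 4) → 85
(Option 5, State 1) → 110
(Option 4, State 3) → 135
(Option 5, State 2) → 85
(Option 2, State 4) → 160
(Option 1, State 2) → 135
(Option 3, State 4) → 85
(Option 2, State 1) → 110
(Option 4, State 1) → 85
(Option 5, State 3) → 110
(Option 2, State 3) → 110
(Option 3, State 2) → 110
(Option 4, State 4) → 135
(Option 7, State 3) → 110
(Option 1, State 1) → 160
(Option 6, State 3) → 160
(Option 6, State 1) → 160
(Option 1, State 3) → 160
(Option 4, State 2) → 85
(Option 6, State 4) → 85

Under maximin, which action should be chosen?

Row minima: Option 1=85, Option 2=110, Option 3=85, Option 4=85, Option 5=85, Option 6=85, Option 7=85
Best worst-case = 110 → Option 2.

Option 2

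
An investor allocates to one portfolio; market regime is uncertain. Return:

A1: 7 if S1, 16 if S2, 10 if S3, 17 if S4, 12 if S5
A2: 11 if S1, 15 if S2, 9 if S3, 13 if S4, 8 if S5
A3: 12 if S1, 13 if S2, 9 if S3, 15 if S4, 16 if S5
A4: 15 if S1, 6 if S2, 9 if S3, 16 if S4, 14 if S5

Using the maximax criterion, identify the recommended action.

Row maxima: A1=17, A2=15, A3=16, A4=16
Best best-case = 17 → A1.

A1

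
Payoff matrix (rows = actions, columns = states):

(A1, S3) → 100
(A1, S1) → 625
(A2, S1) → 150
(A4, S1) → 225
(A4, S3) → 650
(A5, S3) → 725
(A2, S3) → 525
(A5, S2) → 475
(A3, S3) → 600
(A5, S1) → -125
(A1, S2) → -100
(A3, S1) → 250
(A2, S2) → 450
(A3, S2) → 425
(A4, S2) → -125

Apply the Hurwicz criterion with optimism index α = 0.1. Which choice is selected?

A3

A1: 0.1·625 + 0.9·(-100) = -27.5
A2: 0.1·525 + 0.9·150 = 187.5
A3: 0.1·600 + 0.9·250 = 285
A4: 0.1·650 + 0.9·(-125) = -47.5
A5: 0.1·725 + 0.9·(-125) = -40
Highest Hurwicz score = 285 → A3.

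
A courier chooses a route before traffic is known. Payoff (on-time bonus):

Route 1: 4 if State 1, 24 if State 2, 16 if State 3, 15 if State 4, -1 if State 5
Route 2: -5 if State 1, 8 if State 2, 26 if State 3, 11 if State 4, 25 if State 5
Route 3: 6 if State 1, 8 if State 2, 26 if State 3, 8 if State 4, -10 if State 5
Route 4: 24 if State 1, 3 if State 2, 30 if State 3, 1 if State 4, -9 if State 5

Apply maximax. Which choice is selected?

Row maxima: Route 1=24, Route 2=26, Route 3=26, Route 4=30
Best best-case = 30 → Route 4.

Route 4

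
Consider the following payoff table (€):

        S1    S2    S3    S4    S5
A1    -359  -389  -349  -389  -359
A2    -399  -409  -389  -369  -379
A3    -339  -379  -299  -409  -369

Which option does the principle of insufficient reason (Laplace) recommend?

Row averages: A1=-369, A2=-389, A3=-359
Highest average = -359 → A3.

A3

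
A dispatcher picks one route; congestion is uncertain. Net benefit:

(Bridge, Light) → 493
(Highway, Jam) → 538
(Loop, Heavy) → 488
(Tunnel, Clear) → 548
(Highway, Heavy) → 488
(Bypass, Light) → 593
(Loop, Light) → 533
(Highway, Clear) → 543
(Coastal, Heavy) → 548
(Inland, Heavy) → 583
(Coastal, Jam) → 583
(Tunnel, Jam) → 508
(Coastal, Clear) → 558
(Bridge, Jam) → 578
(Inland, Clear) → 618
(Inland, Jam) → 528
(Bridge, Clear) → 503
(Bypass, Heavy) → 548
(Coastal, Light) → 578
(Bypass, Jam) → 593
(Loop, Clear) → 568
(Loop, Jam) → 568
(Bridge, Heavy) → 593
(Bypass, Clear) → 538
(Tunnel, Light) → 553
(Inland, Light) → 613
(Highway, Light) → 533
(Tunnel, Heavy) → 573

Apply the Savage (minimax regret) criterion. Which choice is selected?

Column bests: Clear=618, Light=613, Heavy=593, Jam=593.
Bridge regrets: 115, 120, 0, 15 → max 120
Coastal regrets: 60, 35, 45, 10 → max 60
Tunnel regrets: 70, 60, 20, 85 → max 85
Highway regrets: 75, 80, 105, 55 → max 105
Loop regrets: 50, 80, 105, 25 → max 105
Bypass regrets: 80, 20, 45, 0 → max 80
Inland regrets: 0, 0, 10, 65 → max 65
Smallest max regret = 60 → Coastal.

Coastal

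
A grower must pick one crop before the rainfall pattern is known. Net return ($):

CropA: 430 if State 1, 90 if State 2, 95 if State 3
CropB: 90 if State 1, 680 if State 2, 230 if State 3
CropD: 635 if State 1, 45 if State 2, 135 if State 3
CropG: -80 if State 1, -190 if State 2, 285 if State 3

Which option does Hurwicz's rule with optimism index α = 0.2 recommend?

CropB

CropA: 0.2·430 + 0.8·90 = 158
CropB: 0.2·680 + 0.8·90 = 208
CropD: 0.2·635 + 0.8·45 = 163
CropG: 0.2·285 + 0.8·(-190) = -95
Highest Hurwicz score = 208 → CropB.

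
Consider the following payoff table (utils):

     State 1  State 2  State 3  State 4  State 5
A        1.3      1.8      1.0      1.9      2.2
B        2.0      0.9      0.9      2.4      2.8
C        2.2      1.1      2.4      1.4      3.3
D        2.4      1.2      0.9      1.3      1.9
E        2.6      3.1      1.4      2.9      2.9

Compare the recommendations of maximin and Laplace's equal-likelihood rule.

Row minima: A=1.0, B=0.9, C=1.1, D=0.9, E=1.4
Best worst-case = 1.4 → E.
Row averages: A=1.64, B=1.8, C=2.08, D=1.54, E=2.58
Highest average = 2.58 → E.

maximin → E; laplace → E (agree)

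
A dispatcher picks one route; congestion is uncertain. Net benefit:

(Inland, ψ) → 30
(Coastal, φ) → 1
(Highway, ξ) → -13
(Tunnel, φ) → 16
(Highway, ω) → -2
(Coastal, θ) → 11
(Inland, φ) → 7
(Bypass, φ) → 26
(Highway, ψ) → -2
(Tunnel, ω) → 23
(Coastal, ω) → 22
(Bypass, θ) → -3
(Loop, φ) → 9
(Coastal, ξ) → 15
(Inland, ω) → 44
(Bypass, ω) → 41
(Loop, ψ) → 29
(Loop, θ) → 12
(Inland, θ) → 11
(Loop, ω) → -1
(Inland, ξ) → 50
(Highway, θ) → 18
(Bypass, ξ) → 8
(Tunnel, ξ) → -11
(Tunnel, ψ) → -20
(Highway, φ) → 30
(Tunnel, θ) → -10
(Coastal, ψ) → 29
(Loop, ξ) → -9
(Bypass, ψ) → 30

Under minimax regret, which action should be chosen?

Inland

Column bests: θ=18, φ=30, ψ=30, ω=44, ξ=50.
Bypass regrets: 21, 4, 0, 3, 42 → max 42
Inland regrets: 7, 23, 0, 0, 0 → max 23
Tunnel regrets: 28, 14, 50, 21, 61 → max 61
Loop regrets: 6, 21, 1, 45, 59 → max 59
Coastal regrets: 7, 29, 1, 22, 35 → max 35
Highway regrets: 0, 0, 32, 46, 63 → max 63
Smallest max regret = 23 → Inland.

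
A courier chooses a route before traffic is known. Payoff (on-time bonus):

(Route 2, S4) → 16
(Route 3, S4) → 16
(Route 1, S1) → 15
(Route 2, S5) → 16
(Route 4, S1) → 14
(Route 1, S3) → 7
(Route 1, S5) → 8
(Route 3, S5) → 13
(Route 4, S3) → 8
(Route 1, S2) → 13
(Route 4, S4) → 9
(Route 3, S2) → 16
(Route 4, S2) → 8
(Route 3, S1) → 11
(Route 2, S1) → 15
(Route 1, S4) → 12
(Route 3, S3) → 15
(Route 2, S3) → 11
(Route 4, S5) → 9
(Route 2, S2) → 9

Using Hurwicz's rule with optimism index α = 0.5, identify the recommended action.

Route 3

Route 1: 0.5·15 + 0.5·7 = 11
Route 2: 0.5·16 + 0.5·9 = 12.5
Route 3: 0.5·16 + 0.5·11 = 13.5
Route 4: 0.5·14 + 0.5·8 = 11
Highest Hurwicz score = 13.5 → Route 3.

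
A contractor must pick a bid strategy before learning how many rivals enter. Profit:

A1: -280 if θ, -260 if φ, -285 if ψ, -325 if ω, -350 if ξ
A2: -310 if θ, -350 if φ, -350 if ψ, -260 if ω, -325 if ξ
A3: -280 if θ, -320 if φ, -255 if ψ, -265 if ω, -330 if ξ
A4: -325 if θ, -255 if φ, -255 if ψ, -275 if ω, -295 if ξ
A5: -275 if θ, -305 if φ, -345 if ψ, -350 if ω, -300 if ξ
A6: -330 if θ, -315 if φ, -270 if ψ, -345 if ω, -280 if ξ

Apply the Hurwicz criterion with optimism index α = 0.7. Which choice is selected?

A4

A1: 0.7·(-260) + 0.3·(-350) = -287
A2: 0.7·(-260) + 0.3·(-350) = -287
A3: 0.7·(-255) + 0.3·(-330) = -277.5
A4: 0.7·(-255) + 0.3·(-325) = -276
A5: 0.7·(-275) + 0.3·(-350) = -297.5
A6: 0.7·(-270) + 0.3·(-345) = -292.5
Highest Hurwicz score = -276 → A4.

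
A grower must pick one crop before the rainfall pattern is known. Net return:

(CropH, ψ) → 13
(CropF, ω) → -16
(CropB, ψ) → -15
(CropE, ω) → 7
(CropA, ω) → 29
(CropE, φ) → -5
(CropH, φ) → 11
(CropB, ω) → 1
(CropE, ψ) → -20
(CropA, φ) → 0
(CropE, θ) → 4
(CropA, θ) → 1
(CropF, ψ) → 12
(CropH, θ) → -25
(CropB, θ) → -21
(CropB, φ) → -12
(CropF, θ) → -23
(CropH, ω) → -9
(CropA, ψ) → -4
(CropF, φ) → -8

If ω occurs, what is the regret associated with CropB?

28

Best payoff under ω is 29.
Regret = 29 − 1 = 28.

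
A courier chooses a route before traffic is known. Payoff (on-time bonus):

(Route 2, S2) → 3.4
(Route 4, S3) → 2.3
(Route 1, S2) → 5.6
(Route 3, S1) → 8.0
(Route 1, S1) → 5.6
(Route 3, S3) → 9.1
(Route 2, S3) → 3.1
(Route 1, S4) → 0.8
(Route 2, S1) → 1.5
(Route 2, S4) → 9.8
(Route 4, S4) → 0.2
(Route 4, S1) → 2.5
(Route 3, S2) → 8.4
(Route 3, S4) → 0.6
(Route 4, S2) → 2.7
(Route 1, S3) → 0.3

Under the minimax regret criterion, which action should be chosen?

Route 2

Column bests: S1=8.0, S2=8.4, S3=9.1, S4=9.8.
Route 1 regrets: 2.4, 2.8, 8.8, 9.0 → max 9.0
Route 2 regrets: 6.5, 5.0, 6.0, 0.0 → max 6.5
Route 3 regrets: 0.0, 0.0, 0.0, 9.2 → max 9.2
Route 4 regrets: 5.5, 5.7, 6.8, 9.6 → max 9.6
Smallest max regret = 6.5 → Route 2.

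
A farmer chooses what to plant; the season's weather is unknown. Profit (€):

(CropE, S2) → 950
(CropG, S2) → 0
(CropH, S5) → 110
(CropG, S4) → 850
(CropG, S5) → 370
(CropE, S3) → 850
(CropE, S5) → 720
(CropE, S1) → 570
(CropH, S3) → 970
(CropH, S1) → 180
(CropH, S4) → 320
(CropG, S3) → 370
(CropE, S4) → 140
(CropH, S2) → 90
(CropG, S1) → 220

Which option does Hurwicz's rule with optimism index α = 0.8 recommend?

CropH: 0.8·970 + 0.2·90 = 794
CropG: 0.8·850 + 0.2·0 = 680
CropE: 0.8·950 + 0.2·140 = 788
Highest Hurwicz score = 794 → CropH.

CropH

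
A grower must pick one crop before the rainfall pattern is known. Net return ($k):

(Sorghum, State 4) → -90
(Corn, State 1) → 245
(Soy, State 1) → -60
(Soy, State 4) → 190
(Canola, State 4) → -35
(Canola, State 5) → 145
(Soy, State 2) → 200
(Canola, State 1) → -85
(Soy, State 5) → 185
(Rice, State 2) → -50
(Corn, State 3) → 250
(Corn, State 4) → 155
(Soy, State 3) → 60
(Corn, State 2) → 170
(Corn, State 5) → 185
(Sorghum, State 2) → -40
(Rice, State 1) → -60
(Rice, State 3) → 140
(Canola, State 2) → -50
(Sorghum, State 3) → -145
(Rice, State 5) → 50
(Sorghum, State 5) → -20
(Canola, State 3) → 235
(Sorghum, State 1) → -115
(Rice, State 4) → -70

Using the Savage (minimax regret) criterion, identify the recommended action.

Corn

Column bests: State 1=245, State 2=200, State 3=250, State 4=190, State 5=185.
Sorghum regrets: 360, 240, 395, 280, 205 → max 395
Corn regrets: 0, 30, 0, 35, 0 → max 35
Rice regrets: 305, 250, 110, 260, 135 → max 305
Soy regrets: 305, 0, 190, 0, 0 → max 305
Canola regrets: 330, 250, 15, 225, 40 → max 330
Smallest max regret = 35 → Corn.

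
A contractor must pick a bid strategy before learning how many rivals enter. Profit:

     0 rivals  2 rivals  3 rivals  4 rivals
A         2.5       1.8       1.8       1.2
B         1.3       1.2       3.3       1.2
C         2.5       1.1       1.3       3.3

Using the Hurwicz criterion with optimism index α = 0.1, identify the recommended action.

B

A: 0.1·2.5 + 0.9·1.2 = 1.33
B: 0.1·3.3 + 0.9·1.2 = 1.41
C: 0.1·3.3 + 0.9·1.1 = 1.32
Highest Hurwicz score = 1.41 → B.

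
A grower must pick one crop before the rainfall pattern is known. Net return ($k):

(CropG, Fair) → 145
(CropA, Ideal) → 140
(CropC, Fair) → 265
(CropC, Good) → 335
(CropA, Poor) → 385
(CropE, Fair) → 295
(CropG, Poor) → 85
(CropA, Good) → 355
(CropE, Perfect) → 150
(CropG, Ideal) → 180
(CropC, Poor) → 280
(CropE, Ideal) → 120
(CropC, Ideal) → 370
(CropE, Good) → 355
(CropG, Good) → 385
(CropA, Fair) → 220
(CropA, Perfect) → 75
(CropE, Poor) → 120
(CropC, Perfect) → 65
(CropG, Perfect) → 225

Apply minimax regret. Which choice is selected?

CropC

Column bests: Poor=385, Fair=295, Good=385, Ideal=370, Perfect=225.
CropC regrets: 105, 30, 50, 0, 160 → max 160
CropA regrets: 0, 75, 30, 230, 150 → max 230
CropE regrets: 265, 0, 30, 250, 75 → max 265
CropG regrets: 300, 150, 0, 190, 0 → max 300
Smallest max regret = 160 → CropC.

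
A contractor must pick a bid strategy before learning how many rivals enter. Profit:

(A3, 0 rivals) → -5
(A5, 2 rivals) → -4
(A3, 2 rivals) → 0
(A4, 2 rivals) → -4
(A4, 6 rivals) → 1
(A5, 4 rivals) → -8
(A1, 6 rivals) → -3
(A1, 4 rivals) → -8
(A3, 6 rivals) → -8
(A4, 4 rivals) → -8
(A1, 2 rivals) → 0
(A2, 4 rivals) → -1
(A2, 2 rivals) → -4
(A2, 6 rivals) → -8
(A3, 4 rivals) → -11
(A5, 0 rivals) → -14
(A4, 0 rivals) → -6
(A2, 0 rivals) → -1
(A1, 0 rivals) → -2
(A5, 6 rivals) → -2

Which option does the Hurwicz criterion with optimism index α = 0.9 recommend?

A4

A1: 0.9·0 + 0.1·(-8) = -0.8
A2: 0.9·(-1) + 0.1·(-8) = -1.7
A3: 0.9·0 + 0.1·(-11) = -1.1
A4: 0.9·1 + 0.1·(-8) = 0.1
A5: 0.9·(-2) + 0.1·(-14) = -3.2
Highest Hurwicz score = 0.1 → A4.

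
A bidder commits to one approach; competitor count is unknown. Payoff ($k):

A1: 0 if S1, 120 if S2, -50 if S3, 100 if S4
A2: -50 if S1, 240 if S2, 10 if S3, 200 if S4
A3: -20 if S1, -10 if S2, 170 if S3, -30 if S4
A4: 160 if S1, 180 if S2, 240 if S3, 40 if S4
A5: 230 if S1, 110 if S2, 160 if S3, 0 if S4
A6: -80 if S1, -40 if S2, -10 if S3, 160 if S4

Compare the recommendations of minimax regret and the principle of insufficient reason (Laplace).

Column bests: S1=230, S2=240, S3=240, S4=200.
A1 regrets: 230, 120, 290, 100 → max 290
A2 regrets: 280, 0, 230, 0 → max 280
A3 regrets: 250, 250, 70, 230 → max 250
A4 regrets: 70, 60, 0, 160 → max 160
A5 regrets: 0, 130, 80, 200 → max 200
A6 regrets: 310, 280, 250, 40 → max 310
Smallest max regret = 160 → A4.
Row averages: A1=42.5, A2=100, A3=27.5, A4=155, A5=125, A6=7.5
Highest average = 155 → A4.

minimax regret → A4; laplace → A4 (agree)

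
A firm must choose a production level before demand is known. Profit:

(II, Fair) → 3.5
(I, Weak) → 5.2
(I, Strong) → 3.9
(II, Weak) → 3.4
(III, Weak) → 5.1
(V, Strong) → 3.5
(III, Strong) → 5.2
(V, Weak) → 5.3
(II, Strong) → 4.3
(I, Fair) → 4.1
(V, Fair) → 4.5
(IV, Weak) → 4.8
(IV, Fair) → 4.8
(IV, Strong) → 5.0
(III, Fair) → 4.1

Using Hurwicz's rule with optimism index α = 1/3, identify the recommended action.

I: 1/3·5.2 + 2/3·3.9 = 13/3
II: 1/3·4.3 + 2/3·3.4 = 3.7
III: 1/3·5.2 + 2/3·4.1 = 67/15
IV: 1/3·5.0 + 2/3·4.8 = 73/15
V: 1/3·5.3 + 2/3·3.5 = 4.1
Highest Hurwicz score = 73/15 → IV.

IV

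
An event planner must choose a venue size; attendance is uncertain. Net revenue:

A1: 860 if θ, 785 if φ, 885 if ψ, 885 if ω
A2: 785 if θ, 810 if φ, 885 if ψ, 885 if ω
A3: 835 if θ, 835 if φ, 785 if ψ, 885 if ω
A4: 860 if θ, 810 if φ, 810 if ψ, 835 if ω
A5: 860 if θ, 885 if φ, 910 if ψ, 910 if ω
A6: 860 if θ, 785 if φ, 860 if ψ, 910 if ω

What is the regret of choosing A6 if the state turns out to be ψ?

Best payoff under ψ is 910.
Regret = 910 − 860 = 50.

50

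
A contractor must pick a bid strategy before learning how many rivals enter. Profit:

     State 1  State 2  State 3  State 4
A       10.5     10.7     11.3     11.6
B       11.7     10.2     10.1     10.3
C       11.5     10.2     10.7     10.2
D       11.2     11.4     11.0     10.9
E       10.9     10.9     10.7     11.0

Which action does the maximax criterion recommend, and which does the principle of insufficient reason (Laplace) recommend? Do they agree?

Row maxima: A=11.6, B=11.7, C=11.5, D=11.4, E=11.0
Best best-case = 11.7 → B.
Row averages: A=11.025, B=10.575, C=10.65, D=11.125, E=10.875
Highest average = 11.125 → D.

maximax → B; laplace → D (disagree)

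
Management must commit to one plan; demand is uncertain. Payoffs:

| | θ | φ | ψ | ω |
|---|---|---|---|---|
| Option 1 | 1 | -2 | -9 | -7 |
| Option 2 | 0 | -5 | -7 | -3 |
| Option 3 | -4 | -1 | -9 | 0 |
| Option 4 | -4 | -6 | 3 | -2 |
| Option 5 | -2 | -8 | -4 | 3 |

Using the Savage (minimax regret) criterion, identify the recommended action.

Option 4

Column bests: θ=1, φ=-1, ψ=3, ω=3.
Option 1 regrets: 0, 1, 12, 10 → max 12
Option 2 regrets: 1, 4, 10, 6 → max 10
Option 3 regrets: 5, 0, 12, 3 → max 12
Option 4 regrets: 5, 5, 0, 5 → max 5
Option 5 regrets: 3, 7, 7, 0 → max 7
Smallest max regret = 5 → Option 4.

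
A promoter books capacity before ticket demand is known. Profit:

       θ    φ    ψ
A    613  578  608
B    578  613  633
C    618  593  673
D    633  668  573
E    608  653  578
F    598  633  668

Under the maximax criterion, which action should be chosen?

C

Row maxima: A=613, B=633, C=673, D=668, E=653, F=668
Best best-case = 673 → C.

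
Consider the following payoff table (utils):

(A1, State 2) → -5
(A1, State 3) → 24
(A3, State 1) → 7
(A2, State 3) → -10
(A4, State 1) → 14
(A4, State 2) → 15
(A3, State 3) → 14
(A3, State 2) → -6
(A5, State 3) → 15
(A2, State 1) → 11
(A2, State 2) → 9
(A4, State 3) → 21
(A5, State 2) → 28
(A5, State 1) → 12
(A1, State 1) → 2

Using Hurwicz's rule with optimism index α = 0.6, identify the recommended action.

A5

A1: 0.6·24 + 0.4·(-5) = 12.4
A2: 0.6·11 + 0.4·(-10) = 2.6
A3: 0.6·14 + 0.4·(-6) = 6
A4: 0.6·21 + 0.4·14 = 18.2
A5: 0.6·28 + 0.4·12 = 21.6
Highest Hurwicz score = 21.6 → A5.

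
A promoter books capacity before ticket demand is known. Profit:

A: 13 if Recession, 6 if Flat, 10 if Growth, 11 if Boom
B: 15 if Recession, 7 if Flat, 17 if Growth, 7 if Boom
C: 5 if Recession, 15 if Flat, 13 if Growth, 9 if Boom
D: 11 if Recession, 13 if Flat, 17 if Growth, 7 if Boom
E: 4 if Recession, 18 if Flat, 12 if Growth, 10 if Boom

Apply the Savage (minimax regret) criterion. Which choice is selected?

Column bests: Recession=15, Flat=18, Growth=17, Boom=11.
A regrets: 2, 12, 7, 0 → max 12
B regrets: 0, 11, 0, 4 → max 11
C regrets: 10, 3, 4, 2 → max 10
D regrets: 4, 5, 0, 4 → max 5
E regrets: 11, 0, 5, 1 → max 11
Smallest max regret = 5 → D.

D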